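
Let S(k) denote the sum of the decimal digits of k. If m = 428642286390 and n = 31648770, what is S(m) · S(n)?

S(428642286390) = 4+2+8+6+4+2+2+8+6+3+9+0 = 54.
S(31648770) = 3+1+6+4+8+7+7+0 = 36.
54 · 36 = 1944.

1944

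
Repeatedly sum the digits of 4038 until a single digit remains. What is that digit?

6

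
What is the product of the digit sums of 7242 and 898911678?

855

S(7242) = 7+2+4+2 = 15.
S(898911678) = 8+9+8+9+1+1+6+7+8 = 57.
15 · 57 = 855.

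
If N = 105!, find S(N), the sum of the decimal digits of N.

648

105! = 1081396758240290900504101305800329649720646107774902579144176636573226531909905153326984536526808240339776398934872029657993872907813436816097280000000000000000000000000
Sum of its 169 digits: 648.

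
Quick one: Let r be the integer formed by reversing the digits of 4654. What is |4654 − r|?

Reverse of 4654 is 4564.
|4654 − 4564| = 90

90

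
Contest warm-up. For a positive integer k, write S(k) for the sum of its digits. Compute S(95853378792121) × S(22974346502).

S(95853378792121) = 9+5+8+5+3+3+7+8+7+9+2+1+2+1 = 70.
S(22974346502) = 2+2+9+7+4+3+4+6+5+0+2 = 44.
70 · 44 = 3080.

3080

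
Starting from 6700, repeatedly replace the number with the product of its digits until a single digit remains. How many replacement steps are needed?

6700 → 0 (1 step)

1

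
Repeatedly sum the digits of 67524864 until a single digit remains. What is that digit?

6+7+5+2+4+8+6+4 = 42
4+2 = 6
(Equivalently, 67524864 mod 9 = 6.)

6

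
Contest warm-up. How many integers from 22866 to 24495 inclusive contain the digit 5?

388

The integers in [22866, 24495] that contain the digit 5: 22875, 22885, 22895, 22905, 22915, 22925, …, 24485, 24495.
388 qualify.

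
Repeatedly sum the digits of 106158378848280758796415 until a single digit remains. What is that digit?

4

1+0+6+1+5+8+3+7+8+8+4+8+2+8+0+7+5+8+7+9+6+4+1+5 = 121
1+2+1 = 4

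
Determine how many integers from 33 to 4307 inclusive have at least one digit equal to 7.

1139

The integers in [33, 4307] that have at least one digit equal to 7: 37, 47, 57, 67, 70, 71, …, 4297, 4307.
1139 qualify.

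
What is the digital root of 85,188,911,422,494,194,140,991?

5

8+5+1+8+8+9+1+1+4+2+2+4+9+4+1+9+4+1+4+0+9+9+1 = 104
1+0+4 = 5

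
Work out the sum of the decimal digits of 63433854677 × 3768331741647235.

63433854677 × 3768331741647235 = 239039808074377013588868095
Sum of its 27 digits: 131.

131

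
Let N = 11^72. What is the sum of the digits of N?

11^72 = 955593817727321453093807642925081991552428315714137911219172409259950196321
Sum of its 75 digits: 325.

325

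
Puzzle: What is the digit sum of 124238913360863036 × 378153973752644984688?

124238913360863036 × 378153973752644984688 = 46981438782120934816382546348685192768
Sum of its 38 digits: 189.

189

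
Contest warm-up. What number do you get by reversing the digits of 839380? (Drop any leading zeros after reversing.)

83938

Reversing 839380 gives 83938.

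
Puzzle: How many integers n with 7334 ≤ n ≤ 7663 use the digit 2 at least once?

The integers in [7334, 7663] that use the digit 2 at least once: 7342, 7352, 7362, 7372, 7382, 7392, …, 7652, 7662.
60 qualify.

60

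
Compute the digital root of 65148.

6

6+5+1+4+8 = 24
2+4 = 6
(Equivalently, 65148 mod 9 = 6.)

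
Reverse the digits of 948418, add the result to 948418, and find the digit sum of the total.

32

Reversal of 948418 is 814849; 948418 + 814849 = 1763267.
Digit sum of 1763267: 1+7+6+3+2+6+7 = 32.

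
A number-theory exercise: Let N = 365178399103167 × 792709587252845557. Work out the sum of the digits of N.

159

365178399103167 × 792709587252845557 = 289480418026726418687637560579019
Sum of its 33 digits: 159.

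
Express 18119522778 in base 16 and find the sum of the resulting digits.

18119522778 in base 16 is 43801F9DA.
Digit sum: 4+3+8+0+1+15+9+13+10 = 63.

63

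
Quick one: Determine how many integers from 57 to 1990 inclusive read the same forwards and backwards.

The integers in [57, 1990] that read the same forwards and backwards: 66, 77, 88, 99, 101, 111, …, 1771, 1881.
103 qualify.

103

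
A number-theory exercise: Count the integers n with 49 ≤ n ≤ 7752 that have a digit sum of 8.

159

The integers in [49, 7752] that have a digit sum of 8: 53, 62, 71, 80, 107, 116, …, 7010, 7100.
159 qualify.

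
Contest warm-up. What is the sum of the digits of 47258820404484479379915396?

132

4+7+2+5+8+8+2+0+4+0+4+4+8+4+4+7+9+3+7+9+9+1+5+3+9+6 = 132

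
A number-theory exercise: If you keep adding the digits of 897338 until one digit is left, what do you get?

2

8+9+7+3+3+8 = 38
3+8 = 11
1+1 = 2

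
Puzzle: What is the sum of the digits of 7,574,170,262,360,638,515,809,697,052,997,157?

162

7+5+7+4+1+7+0+2+6+2+3+6+0+6+3+8+5+1+5+8+0+9+6+9+7+0+5+2+9+9+7+1+5+7 = 162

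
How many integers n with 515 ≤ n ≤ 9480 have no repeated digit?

4654

The integers in [515, 9480] that have no repeated digit: 516, 517, 518, 519, 520, 521, …, 9478, 9480.
4654 qualify.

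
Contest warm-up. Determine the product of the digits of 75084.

7×5×0×8×4 = 0

0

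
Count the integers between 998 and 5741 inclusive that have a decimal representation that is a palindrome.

48

The integers in [998, 5741] that have a decimal representation that is a palindrome: 999, 1001, 1111, 1221, 1331, 1441, …, 5555, 5665.
48 qualify.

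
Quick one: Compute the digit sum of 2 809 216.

28

2+8+0+9+2+1+6 = 28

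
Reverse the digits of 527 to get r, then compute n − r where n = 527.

-198

Reverse of 527 is 725.
527 − 725 = -198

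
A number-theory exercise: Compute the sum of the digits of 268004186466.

2+6+8+0+0+4+1+8+6+4+6+6 = 51

51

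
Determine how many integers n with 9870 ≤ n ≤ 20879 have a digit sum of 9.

The integers in [9870, 20879] that have a digit sum of 9: 10008, 10017, 10026, 10035, 10044, 10053, …, 20610, 20700.
201 qualify.

201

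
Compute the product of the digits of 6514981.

6×5×1×4×9×8×1 = 8640

8640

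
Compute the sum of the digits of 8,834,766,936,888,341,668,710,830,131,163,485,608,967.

199

8+8+3+4+7+6+6+9+3+6+8+8+8+3+4+1+6+6+8+7+1+0+8+3+0+1+3+1+1+6+3+4+8+5+6+0+8+9+6+7 = 199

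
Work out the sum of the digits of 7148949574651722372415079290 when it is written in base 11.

7148949574651722372415079290 in base 11 is 5AA88A70168976093617904A213.
Digit sum: 5+10+10+8+8+10+7+0+1+6+8+9+7+6+0+9+3+6+1+7+9+0+4+10+2+1+3 = 150.

150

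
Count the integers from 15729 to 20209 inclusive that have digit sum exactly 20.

301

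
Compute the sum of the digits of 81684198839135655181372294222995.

156

8+1+6+8+4+1+9+8+8+3+9+1+3+5+6+5+5+1+8+1+3+7+2+2+9+4+2+2+2+9+9+5 = 156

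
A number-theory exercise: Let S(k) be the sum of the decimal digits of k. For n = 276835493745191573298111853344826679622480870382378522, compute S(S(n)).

First digit sum: 253.
2+5+3 = 10.

10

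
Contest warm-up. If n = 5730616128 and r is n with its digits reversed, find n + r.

13946776503

Reverse of 5730616128 is 8216160375.
5730616128 + 8216160375 = 13946776503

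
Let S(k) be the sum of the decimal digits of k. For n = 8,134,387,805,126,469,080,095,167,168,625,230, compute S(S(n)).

9

First digit sum: 144.
1+4+4 = 9.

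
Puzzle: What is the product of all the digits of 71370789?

0

7×1×3×7×0×7×8×9 = 0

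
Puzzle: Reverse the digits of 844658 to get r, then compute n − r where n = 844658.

-11790

Reverse of 844658 is 856448.
844658 − 856448 = -11790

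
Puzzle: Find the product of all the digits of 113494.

1×1×3×4×9×4 = 432

432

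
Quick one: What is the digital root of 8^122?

1

The digital root of n equals n mod 9 (or 9 when 9 | n), so we need 8^122 mod 9.
8^122 ≡ 1 (mod 9), so the digital root is 1.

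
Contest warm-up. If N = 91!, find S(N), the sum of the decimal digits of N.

594

91! = 135200152767840296255166568759495142147586866476906677791741734597153670771559994765685283954750449427751168336768008192000000000000000000000
Sum of its 141 digits: 594.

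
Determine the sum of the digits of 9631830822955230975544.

100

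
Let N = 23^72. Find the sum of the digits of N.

23^72 = 110765418641068849881948222977442416868406837229724871367551073883470573712184106617882464890617921
Sum of its 99 digits: 460.

460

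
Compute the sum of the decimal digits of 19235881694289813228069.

1+9+2+3+5+8+8+1+6+9+4+2+8+9+8+1+3+2+2+8+0+6+9 = 114

114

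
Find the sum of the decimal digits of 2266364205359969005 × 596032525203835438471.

157

2266364205359969005 × 596032525203835438471 = 1350826780352286201506416395525144591355
Sum of its 40 digits: 157.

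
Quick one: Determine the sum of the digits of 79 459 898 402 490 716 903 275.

118

7+9+4+5+9+8+9+8+4+0+2+4+9+0+7+1+6+9+0+3+2+7+5 = 118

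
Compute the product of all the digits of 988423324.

9×8×8×4×2×3×3×2×4 = 331776

331776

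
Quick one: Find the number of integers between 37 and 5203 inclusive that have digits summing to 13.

The integers in [37, 5203] that have digits summing to 13: 49, 58, 67, 76, 85, 94, …, 5161, 5170.
352 qualify.

352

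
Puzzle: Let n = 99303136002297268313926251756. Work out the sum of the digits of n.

120

9+9+3+0+3+1+3+6+0+0+2+2+9+7+2+6+8+3+1+3+9+2+6+2+5+1+7+5+6 = 120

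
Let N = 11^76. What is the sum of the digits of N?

349

11^76 = 13990849085345713394746437700066125438319102970370693158159903243974930824335761
Sum of its 80 digits: 349.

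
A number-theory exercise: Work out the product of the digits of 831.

24

8×3×1 = 24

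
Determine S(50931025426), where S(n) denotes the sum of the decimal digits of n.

5+0+9+3+1+0+2+5+4+2+6 = 37

37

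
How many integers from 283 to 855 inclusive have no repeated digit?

419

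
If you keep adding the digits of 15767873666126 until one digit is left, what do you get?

1+5+7+6+7+8+7+3+6+6+6+1+2+6 = 71
7+1 = 8

8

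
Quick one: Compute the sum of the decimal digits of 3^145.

315

3^145 = 1522586358169246802159262479225089070726226750574991661790882326344643
Sum of its 70 digits: 315.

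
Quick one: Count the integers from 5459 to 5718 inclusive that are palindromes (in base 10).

The integers in [5459, 5718] that are palindromes (in base 10): 5555, 5665.
2 qualify.

2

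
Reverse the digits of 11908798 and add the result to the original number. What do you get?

Reverse of 11908798 is 89780911.
11908798 + 89780911 = 101689709

101689709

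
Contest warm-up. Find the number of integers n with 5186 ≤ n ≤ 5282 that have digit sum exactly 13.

7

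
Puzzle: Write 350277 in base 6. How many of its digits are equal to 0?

1

350277 in base 6 is 11301353.
The digit 0 appears 1 time.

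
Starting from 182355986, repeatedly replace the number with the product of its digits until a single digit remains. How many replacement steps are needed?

182355986 → 518400 → 0 (2 steps)

2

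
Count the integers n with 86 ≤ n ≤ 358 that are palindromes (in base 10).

The integers in [86, 358] that are palindromes (in base 10): 88, 99, 101, 111, 121, 131, …, 343, 353.
28 qualify.

28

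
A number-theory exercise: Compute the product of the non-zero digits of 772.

98

7×7×2 = 98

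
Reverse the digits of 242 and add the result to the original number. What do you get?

484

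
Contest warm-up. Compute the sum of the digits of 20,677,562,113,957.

2+0+6+7+7+5+6+2+1+1+3+9+5+7 = 61

61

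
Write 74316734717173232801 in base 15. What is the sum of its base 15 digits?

153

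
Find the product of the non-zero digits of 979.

567

9×7×9 = 567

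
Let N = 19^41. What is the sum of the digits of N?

208

19^41 = 26847115986241183138017674520015691090350184323352819
Sum of its 53 digits: 208.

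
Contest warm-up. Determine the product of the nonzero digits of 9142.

9×1×4×2 = 72

72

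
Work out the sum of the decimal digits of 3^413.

3^413 = 112480748897486957909873174851759092108291603750507911629008137200660356022856358333319976969363743272432078071315765913475419108479650558645509473482808014590588725978233513809915752815053184018323
Sum of its 198 digits: 891.

891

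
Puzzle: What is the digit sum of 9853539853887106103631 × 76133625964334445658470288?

198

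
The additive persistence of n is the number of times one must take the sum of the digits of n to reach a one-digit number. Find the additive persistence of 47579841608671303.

3

47579841608671303 → 79 → 16 → 7 (3 steps)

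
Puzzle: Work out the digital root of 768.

3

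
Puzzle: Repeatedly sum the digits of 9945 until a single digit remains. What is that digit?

9

9+9+4+5 = 27
2+7 = 9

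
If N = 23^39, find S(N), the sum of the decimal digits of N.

23^39 = 128051775540161094255459334683883498184411818540470887
Sum of its 54 digits: 242.

242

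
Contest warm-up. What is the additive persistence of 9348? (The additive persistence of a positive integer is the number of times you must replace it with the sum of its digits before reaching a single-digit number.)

2

9348 → 24 → 6 (2 steps)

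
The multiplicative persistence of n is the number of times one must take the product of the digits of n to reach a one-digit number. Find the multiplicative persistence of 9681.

3

9681 → 432 → 24 → 8 (3 steps)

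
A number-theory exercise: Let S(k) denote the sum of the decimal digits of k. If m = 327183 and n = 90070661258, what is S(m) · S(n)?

S(327183) = 3+2+7+1+8+3 = 24.
S(90070661258) = 9+0+0+7+0+6+6+1+2+5+8 = 44.
24 · 44 = 1056.

1056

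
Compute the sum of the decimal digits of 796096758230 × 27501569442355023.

796096758230 × 27501569442355023 = 21893910279296062667057089290
Sum of its 29 digits: 135.

135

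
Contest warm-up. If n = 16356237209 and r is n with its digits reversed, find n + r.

Reverse of 16356237209 is 90273265361.
16356237209 + 90273265361 = 106629502570

106629502570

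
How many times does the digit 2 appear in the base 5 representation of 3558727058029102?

3558727058029102 in base 5 is 12212422141003323412402.
The digit 2 appears 8 times.

8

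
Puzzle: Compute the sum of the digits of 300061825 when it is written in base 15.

300061825 in base 15 is 1B52231A.
Digit sum: 1+11+5+2+2+3+1+10 = 35.

35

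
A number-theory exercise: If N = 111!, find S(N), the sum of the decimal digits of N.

693

111! = 1762952551090244663872161047107075788761409536026565516041574063347346955087248316436555574598462315773196047662837978913145847497199871623320096254145331200000000000000000000000000
Sum of its 181 digits: 693.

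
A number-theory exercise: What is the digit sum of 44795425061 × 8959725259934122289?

44795425061 × 8959725259934122289 = 401354701448527720793709284629
Sum of its 30 digits: 130.

130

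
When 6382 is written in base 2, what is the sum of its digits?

6382 in base 2 is 1100011101110.
Digit sum: 1+1+0+0+0+1+1+1+0+1+1+1+0 = 8.

8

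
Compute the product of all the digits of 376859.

3×7×6×8×5×9 = 45360

45360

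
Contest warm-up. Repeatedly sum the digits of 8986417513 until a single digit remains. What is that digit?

7

8+9+8+6+4+1+7+5+1+3 = 52
5+2 = 7
(Equivalently, 8986417513 mod 9 = 7.)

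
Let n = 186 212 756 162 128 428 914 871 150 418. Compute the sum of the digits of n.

121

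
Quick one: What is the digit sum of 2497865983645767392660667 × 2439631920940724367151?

213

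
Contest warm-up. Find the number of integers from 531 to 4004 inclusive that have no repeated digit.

1847

The integers in [531, 4004] that have no repeated digit: 531, 532, 534, 536, 537, 538, …, 3986, 3987.
1847 qualify.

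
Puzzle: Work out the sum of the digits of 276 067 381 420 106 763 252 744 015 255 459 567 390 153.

2+7+6+0+6+7+3+8+1+4+2+0+1+0+6+7+6+3+2+5+2+7+4+4+0+1+5+2+5+5+4+5+9+5+6+7+3+9+0+1+5+3 = 168

168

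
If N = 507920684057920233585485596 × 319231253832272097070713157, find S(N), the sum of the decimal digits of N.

235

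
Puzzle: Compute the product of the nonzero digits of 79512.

630

7×9×5×1×2 = 630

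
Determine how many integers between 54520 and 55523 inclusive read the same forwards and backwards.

10

The integers in [54520, 55523] that read the same forwards and backwards: 54545, 54645, 54745, 54845, 54945, 55055, 55155, 55255, 55355, 55455.
10 qualify.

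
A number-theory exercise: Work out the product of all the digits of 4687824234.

4×6×8×7×8×2×4×2×3×4 = 2064384

2064384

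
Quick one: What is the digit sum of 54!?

54! = 230843697339241380472092742683027581083278564571807941132288000000000000
Sum of its 72 digits: 261.

261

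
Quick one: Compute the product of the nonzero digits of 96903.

1458

9×6×9×3 = 1458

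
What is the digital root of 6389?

8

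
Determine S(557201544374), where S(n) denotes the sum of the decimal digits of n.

47

5+5+7+2+0+1+5+4+4+3+7+4 = 47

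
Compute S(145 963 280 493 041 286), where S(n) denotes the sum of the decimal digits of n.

1+4+5+9+6+3+2+8+0+4+9+3+0+4+1+2+8+6 = 75

75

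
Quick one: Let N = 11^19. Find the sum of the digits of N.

11^19 = 61159090448414546291
Sum of its 20 digits: 83.

83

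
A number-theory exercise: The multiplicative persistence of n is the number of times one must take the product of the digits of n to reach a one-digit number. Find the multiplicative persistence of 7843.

7843 → 672 → 84 → 32 → 6 (4 steps)

4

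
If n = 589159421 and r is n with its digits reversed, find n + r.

714111406

Reverse of 589159421 is 124951985.
589159421 + 124951985 = 714111406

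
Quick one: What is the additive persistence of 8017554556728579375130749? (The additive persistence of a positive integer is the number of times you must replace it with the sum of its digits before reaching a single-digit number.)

2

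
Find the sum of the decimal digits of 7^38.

130

7^38 = 129934811447123020117172145698449
Sum of its 33 digits: 130.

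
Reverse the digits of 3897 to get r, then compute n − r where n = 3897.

Reverse of 3897 is 7983.
3897 − 7983 = -4086

-4086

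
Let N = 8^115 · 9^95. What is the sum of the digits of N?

801

8^115 · 9^95 = 322393962998114401737993301481012399041645770234177965611359387013438476611702054845363504772601713781919618660618187950113074020752894830032744772627072761073501703282089164511361550235172077568
Sum of its 195 digits: 801.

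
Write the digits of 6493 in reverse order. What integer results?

Reversing 6493 gives 3946.

3946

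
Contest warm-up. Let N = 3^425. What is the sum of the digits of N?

3^425 = 59776881674829366398580909916393703669122598188773675064031713442056140265142805929017901880575637088444576002298121952823290206429533972537128200097176974082037063122598396812655437591784679167881593443
Sum of its 203 digits: 936.

936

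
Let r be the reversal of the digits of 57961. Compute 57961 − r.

40986

Reverse of 57961 is 16975.
57961 − 16975 = 40986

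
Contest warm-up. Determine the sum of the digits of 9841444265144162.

9+8+4+1+4+4+4+2+6+5+1+4+4+1+6+2 = 65

65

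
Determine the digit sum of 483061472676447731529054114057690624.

150

4+8+3+0+6+1+4+7+2+6+7+6+4+4+7+7+3+1+5+2+9+0+5+4+1+1+4+0+5+7+6+9+0+6+2+4 = 150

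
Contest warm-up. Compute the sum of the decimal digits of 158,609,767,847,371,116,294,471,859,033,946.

1+5+8+6+0+9+7+6+7+8+4+7+3+7+1+1+1+6+2+9+4+4+7+1+8+5+9+0+3+3+9+4+6 = 161

161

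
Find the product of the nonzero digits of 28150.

80

2×8×1×5 = 80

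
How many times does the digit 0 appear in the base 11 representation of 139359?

139359 in base 11 is 95780.
The digit 0 appears 1 time.

1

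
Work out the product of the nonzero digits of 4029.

72

4×2×9 = 72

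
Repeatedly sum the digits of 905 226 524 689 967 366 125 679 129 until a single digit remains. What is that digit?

2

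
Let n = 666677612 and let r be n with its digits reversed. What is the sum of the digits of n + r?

Reversal of 666677612 is 216776666; 666677612 + 216776666 = 883454278.
Digit sum of 883454278: 8+8+3+4+5+4+2+7+8 = 49.

49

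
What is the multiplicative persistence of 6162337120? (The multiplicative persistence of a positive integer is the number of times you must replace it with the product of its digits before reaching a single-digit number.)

6162337120 → 0 (1 step)

1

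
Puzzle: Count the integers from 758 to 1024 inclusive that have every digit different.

The integers in [758, 1024] that have every digit different: 758, 759, 760, 761, 762, 763, …, 1023, 1024.
172 qualify.

172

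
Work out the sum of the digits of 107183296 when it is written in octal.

31

107183296 in base 8 is 630676300.
Digit sum: 6+3+0+6+7+6+3+0+0 = 31.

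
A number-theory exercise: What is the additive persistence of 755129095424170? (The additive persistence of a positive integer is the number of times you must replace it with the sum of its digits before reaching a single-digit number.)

755129095424170 → 61 → 7 (2 steps)

2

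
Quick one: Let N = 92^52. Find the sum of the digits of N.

448

92^52 = 1309082514407231278563991487133458250275348088631649664714348234614435023626822248779333345837670465536
Sum of its 103 digits: 448.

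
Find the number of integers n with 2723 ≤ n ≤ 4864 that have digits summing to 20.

149

The integers in [2723, 4864] that have digits summing to 20: 2729, 2738, 2747, 2756, 2765, 2774, …, 4853, 4862.
149 qualify.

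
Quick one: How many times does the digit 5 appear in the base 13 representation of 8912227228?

1

8912227228 in base 13 is AC052B048.
The digit 5 appears 1 time.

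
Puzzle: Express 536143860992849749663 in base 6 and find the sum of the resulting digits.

536143860992849749663 in base 6 is 305052115045454321010534451.
Digit sum: 3+0+5+0+5+2+1+1+5+0+4+5+4+5+4+3+2+1+0+1+0+5+3+4+4+5+1 = 73.

73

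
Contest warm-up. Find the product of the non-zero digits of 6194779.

95256

6×1×9×4×7×7×9 = 95256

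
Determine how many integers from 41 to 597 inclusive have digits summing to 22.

The integers in [41, 597] that have digits summing to 22: 499, 589.
2 qualify.

2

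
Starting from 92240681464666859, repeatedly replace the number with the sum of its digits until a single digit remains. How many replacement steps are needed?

3

92240681464666859 → 86 → 14 → 5 (3 steps)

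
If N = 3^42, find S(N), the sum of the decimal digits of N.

3^42 = 109418989131512359209
Sum of its 21 digits: 90.

90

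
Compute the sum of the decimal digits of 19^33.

19^33 = 1580770532156861979997149793605296459437459
Sum of its 43 digits: 226.

226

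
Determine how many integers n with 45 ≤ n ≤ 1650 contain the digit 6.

The integers in [45, 1650] that contain the digit 6: 46, 56, 60, 61, 62, 63, …, 1649, 1650.
432 qualify.

432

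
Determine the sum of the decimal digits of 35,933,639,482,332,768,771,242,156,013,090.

132

3+5+9+3+3+6+3+9+4+8+2+3+3+2+7+6+8+7+7+1+2+4+2+1+5+6+0+1+3+0+9+0 = 132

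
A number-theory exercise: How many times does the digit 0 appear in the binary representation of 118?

2

118 in base 2 is 1110110.
The digit 0 appears 2 times.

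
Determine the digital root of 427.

4

4+2+7 = 13
1+3 = 4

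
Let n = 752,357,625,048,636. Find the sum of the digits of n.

7+5+2+3+5+7+6+2+5+0+4+8+6+3+6 = 69

69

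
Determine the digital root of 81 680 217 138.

8+1+6+8+0+2+1+7+1+3+8 = 45
4+5 = 9

9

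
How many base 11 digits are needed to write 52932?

5

52932 in base 11 is 36850, which has 5 digits.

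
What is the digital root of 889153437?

3

8+8+9+1+5+3+4+3+7 = 48
4+8 = 12
1+2 = 3
(Equivalently, 889153437 mod 9 = 3.)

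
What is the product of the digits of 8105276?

0

8×1×0×5×2×7×6 = 0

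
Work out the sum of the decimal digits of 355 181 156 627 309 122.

3+5+5+1+8+1+1+5+6+6+2+7+3+0+9+1+2+2 = 67

67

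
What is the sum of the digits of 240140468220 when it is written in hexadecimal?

105

240140468220 in base 16 is 37E97CBFFC.
Digit sum: 3+7+14+9+7+12+11+15+15+12 = 105.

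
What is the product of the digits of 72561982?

60480

7×2×5×6×1×9×8×2 = 60480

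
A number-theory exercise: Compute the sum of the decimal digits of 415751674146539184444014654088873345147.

4+1+5+7+5+1+6+7+4+1+4+6+5+3+9+1+8+4+4+4+4+0+1+4+6+5+4+0+8+8+8+7+3+3+4+5+1+4+7 = 171

171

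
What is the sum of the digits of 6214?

13

6+2+1+4 = 13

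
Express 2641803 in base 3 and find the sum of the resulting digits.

2641803 in base 3 is 11222012212120.
Digit sum: 1+1+2+2+2+0+1+2+2+1+2+1+2+0 = 19.

19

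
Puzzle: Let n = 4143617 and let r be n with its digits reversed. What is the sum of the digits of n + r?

Reversal of 4143617 is 7163414; 4143617 + 7163414 = 11307031.
Digit sum of 11307031: 1+1+3+0+7+0+3+1 = 16.

16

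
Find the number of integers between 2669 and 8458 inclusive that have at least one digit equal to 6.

The integers in [2669, 8458] that have at least one digit equal to 6: 2669, 2670, 2671, 2672, 2673, 2674, …, 8446, 8456.
2254 qualify.

2254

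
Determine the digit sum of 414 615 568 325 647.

4+1+4+6+1+5+5+6+8+3+2+5+6+4+7 = 67

67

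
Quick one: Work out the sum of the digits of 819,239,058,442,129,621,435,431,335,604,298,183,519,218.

174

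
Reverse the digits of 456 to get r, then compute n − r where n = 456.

Reverse of 456 is 654.
456 − 654 = -198

-198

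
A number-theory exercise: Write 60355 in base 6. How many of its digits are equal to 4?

60355 in base 6 is 1143231.
The digit 4 appears 1 time.

1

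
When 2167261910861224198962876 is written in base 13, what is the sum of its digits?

108

2167261910861224198962876 in base 13 is 8A062603992257CA722510.
Digit sum: 8+10+0+6+2+6+0+3+9+9+2+2+5+7+12+10+7+2+2+5+1+0 = 108.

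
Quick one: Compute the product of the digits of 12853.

1×2×8×5×3 = 240

240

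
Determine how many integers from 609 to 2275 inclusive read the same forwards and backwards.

The integers in [609, 2275] that read the same forwards and backwards: 616, 626, 636, 646, 656, 666, …, 2112, 2222.
52 qualify.

52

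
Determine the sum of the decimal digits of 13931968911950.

65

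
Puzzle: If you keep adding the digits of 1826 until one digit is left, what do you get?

8

1+8+2+6 = 17
1+7 = 8
(Equivalently, 1826 mod 9 = 8.)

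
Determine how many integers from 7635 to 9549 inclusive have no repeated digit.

The integers in [7635, 9549] that have no repeated digit: 7635, 7638, 7639, 7640, 7641, 7642, …, 9547, 9548.
962 qualify.

962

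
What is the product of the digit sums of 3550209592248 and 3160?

540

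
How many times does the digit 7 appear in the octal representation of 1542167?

1542167 in base 8 is 5704027.
The digit 7 appears 2 times.

2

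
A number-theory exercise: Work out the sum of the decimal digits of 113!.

113! = 22311927486598136465966070212187151182564399087952213171022161345724023063584214692821047352118139068425569179220877461124773845924561575264739138192463311667200000000000000000000000000
Sum of its 185 digits: 666.

666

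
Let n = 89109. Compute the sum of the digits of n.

27

8+9+1+0+9 = 27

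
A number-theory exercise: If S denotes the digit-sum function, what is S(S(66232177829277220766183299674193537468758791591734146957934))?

4

First digit sum: 301.
3+0+1 = 4.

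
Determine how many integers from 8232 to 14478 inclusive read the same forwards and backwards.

62

The integers in [8232, 14478] that read the same forwards and backwards: 8338, 8448, 8558, 8668, 8778, 8888, …, 14341, 14441.
62 qualify.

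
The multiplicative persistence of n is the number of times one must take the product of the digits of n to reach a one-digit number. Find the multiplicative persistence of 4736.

2

4736 → 504 → 0 (2 steps)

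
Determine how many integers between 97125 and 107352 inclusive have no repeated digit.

1712

The integers in [97125, 107352] that have no repeated digit: 97125, 97126, 97128, 97130, 97132, 97134, …, 107349, 107352.
1712 qualify.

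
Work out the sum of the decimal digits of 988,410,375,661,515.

9+8+8+4+1+0+3+7+5+6+6+1+5+1+5 = 69

69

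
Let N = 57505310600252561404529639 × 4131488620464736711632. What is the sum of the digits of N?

201

57505310600252561404529639 × 4131488620464736711632 = 237582536361233655518403587437034443738540060848
Sum of its 48 digits: 201.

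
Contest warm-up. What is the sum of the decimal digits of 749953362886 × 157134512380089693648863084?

170

749953362886 × 157134512380089693648863084 = 117843555984900065582274385896381100424
Sum of its 39 digits: 170.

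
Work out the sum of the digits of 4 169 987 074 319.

68

4+1+6+9+9+8+7+0+7+4+3+1+9 = 68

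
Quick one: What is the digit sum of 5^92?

5^92 = 20194839173657902218540251271239327479634084738790988922119140625
Sum of its 65 digits: 286.

286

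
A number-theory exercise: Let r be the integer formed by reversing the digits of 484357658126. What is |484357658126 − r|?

137499095358

Reverse of 484357658126 is 621856753484.
|484357658126 − 621856753484| = 137499095358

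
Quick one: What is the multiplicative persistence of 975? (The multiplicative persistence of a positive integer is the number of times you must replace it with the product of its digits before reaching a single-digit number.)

3

975 → 315 → 15 → 5 (3 steps)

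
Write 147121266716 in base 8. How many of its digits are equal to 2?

147121266716 in base 8 is 2110107060034.
The digit 2 appears 1 time.

1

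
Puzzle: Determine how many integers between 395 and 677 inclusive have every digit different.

The integers in [395, 677] that have every digit different: 395, 396, 397, 398, 401, 402, …, 674, 675.
202 qualify.

202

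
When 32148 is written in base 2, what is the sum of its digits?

9

32148 in base 2 is 111110110010100.
Digit sum: 1+1+1+1+1+0+1+1+0+0+1+0+1+0+0 = 9.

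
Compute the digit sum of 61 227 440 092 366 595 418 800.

92

6+1+2+2+7+4+4+0+0+9+2+3+6+6+5+9+5+4+1+8+8+0+0 = 92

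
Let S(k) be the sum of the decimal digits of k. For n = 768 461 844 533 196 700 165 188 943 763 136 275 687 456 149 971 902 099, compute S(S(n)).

First digit sum: 263.
2+6+3 = 11.

11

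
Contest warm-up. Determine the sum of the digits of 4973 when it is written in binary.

4973 in base 2 is 1001101101101.
Digit sum: 1+0+0+1+1+0+1+1+0+1+1+0+1 = 8.

8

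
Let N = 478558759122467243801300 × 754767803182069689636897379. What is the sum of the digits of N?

218

478558759122467243801300 × 754767803182069689636897379 = 361200743316401854289818912918081596386101966792700
Sum of its 51 digits: 218.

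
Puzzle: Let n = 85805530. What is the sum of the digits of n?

8+5+8+0+5+5+3+0 = 34

34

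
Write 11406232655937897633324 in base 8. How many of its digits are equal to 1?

11406232655937897633324 in base 8 is 2324525066174171657413054.
The digit 1 appears 4 times.

4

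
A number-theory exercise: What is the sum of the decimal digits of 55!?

279

55! = 12696403353658275925965100847566516959580321051449436762275840000000000000
Sum of its 74 digits: 279.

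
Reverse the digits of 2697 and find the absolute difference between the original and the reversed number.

Reverse of 2697 is 7962.
|2697 − 7962| = 5265

5265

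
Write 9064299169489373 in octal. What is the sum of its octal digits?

61

9064299169489373 in base 8 is 401476723410520735.
Digit sum: 4+0+1+4+7+6+7+2+3+4+1+0+5+2+0+7+3+5 = 61.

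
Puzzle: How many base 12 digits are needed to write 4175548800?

9

4175548800 in base 12 is 986471680, which has 9 digits.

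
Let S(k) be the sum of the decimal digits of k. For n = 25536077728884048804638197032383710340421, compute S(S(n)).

First digit sum: 171.
1+7+1 = 9.

9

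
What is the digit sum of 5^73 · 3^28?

261

5^73 · 3^28 = 24221746171063195847699030249788876290040207095444202423095703125
Sum of its 65 digits: 261.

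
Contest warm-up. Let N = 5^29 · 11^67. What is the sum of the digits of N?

436

5^29 · 11^67 = 1105197849889095144141897680147599259216600073496573056718157092803487740457057952880859375
Sum of its 91 digits: 436.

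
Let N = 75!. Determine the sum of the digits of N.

432

75! = 24809140811395398091946477116594033660926243886570122837795894512655842677572867409443815424000000000000000000
Sum of its 110 digits: 432.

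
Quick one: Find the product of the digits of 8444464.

8×4×4×4×4×6×4 = 49152

49152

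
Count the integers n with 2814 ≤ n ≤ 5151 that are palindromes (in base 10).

The integers in [2814, 5151] that are palindromes (in base 10): 2882, 2992, 3003, 3113, 3223, 3333, …, 5005, 5115.
24 qualify.

24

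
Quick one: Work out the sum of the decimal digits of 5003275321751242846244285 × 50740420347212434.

230

5003275321751242846244285 × 50740420347212434 = 253868292938492599977812614669265953439690
Sum of its 42 digits: 230.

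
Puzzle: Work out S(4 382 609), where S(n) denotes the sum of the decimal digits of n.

4+3+8+2+6+0+9 = 32

32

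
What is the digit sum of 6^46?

6^46 = 623673825204293256669089197883129856
Sum of its 36 digits: 180.

180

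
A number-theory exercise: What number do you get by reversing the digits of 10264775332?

23357746201

Reversing 10264775332 gives 23357746201.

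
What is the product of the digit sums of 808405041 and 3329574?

S(808405041) = 8+0+8+4+0+5+0+4+1 = 30.
S(3329574) = 3+3+2+9+5+7+4 = 33.
30 · 33 = 990.

990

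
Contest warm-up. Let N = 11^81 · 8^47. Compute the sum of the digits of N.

568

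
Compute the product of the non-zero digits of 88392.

3456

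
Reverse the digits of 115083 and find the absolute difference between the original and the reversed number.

Reverse of 115083 is 380511.
|115083 − 380511| = 265428

265428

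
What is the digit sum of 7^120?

460

7^120 = 258086210989349276047917817413172383631691140276099547911280598425927853437317437263620645695945672001
Sum of its 102 digits: 460.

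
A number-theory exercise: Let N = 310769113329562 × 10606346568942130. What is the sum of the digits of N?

310769113329562 × 10606346568942130 = 3296124918896187876384396247060
Sum of its 31 digits: 157.

157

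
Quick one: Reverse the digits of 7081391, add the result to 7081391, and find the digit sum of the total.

31

Reversal of 7081391 is 1931807; 7081391 + 1931807 = 9013198.
Digit sum of 9013198: 9+0+1+3+1+9+8 = 31.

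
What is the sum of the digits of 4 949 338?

40

4+9+4+9+3+3+8 = 40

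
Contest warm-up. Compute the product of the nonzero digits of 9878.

4032

9×8×7×8 = 4032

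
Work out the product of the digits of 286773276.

1185408

2×8×6×7×7×3×2×7×6 = 1185408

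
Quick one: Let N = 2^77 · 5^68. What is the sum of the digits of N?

2^77 · 5^68 = 51200000000000000000000000000000000000000000000000000000000000000000000
Sum of its 71 digits: 8.

8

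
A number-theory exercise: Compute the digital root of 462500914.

4+6+2+5+0+0+9+1+4 = 31
3+1 = 4
(Equivalently, 462500914 mod 9 = 4.)

4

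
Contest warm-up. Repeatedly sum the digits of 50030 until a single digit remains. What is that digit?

5+0+0+3+0 = 8

8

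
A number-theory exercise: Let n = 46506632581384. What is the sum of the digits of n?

61

4+6+5+0+6+6+3+2+5+8+1+3+8+4 = 61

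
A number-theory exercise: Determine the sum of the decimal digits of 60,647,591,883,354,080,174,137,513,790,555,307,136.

6+0+6+4+7+5+9+1+8+8+3+3+5+4+0+8+0+1+7+4+1+3+7+5+1+3+7+9+0+5+5+5+3+0+7+1+3+6 = 160

160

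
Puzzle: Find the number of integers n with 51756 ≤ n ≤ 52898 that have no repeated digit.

396

The integers in [51756, 52898] that have no repeated digit: 51760, 51762, 51763, 51764, 51768, 51769, …, 52896, 52897.
396 qualify.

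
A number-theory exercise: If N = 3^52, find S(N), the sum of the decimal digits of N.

3^52 = 6461081889226673298932241
Sum of its 25 digits: 117.

117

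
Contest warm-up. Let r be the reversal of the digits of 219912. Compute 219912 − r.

0

Reverse of 219912 is 219912.
219912 − 219912 = 0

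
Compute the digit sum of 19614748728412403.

1+9+6+1+4+7+4+8+7+2+8+4+1+2+4+0+3 = 71

71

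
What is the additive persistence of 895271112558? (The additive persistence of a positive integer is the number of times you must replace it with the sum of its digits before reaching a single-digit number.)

2

895271112558 → 54 → 9 (2 steps)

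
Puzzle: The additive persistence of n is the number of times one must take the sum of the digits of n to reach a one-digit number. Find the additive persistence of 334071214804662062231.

3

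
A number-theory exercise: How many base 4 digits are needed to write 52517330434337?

23

52517330434337 in base 4 is 23330032210310303210201, which has 23 digits.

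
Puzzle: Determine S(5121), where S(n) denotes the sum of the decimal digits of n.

9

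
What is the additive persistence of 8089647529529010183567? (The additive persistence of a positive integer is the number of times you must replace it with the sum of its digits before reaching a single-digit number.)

2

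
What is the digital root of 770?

7+7+0 = 14
1+4 = 5

5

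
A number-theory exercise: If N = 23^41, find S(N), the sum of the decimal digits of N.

272

23^41 = 67739389260745218861137988047774370539553852007909099223
Sum of its 56 digits: 272.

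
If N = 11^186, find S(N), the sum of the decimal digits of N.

11^186 = 50007994649676303119654954349197799848085379984621647940689943619966471597703181995581336030892818194187128526907096798611663443309113225287331212104922028781881115315438343480851813034268462361
Sum of its 194 digits: 892.

892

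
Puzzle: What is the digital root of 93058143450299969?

9+3+0+5+8+1+4+3+4+5+0+2+9+9+9+6+9 = 86
8+6 = 14
1+4 = 5
(Equivalently, 93058143450299969 mod 9 = 5.)

5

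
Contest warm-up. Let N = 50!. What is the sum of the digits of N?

50! = 30414093201713378043612608166064768844377641568960512000000000000
Sum of its 65 digits: 216.

216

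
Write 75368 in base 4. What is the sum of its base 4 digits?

11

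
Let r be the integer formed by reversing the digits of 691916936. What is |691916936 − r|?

52297740

Reverse of 691916936 is 639619196.
|691916936 − 639619196| = 52297740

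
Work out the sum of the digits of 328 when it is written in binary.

328 in base 2 is 101001000.
Digit sum: 1+0+1+0+0+1+0+0+0 = 3.

3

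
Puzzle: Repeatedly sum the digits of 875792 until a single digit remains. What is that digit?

2

8+7+5+7+9+2 = 38
3+8 = 11
1+1 = 2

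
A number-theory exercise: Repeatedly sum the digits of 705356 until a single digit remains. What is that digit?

7+0+5+3+5+6 = 26
2+6 = 8

8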